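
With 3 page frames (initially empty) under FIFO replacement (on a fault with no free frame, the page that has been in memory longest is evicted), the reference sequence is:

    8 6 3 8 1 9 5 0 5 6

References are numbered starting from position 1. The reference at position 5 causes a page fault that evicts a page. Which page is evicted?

8

pos 1: 8 -> fault, frames (8)
pos 2: 6 -> fault, frames (8 6)
pos 3: 3 -> fault, frames (8 6 3)
pos 4: 8 -> hit
pos 5: 1 -> fault, evict 8, frames (6 3 1)
At position 5, page 8 is evicted.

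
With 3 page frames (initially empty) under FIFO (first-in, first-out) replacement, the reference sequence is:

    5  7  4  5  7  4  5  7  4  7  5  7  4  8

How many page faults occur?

5 -> fault, frames [5]
7 -> fault, frames [5, 7]
4 -> fault, frames [5, 7, 4]
5 -> hit
7 -> hit
4 -> hit
5 -> hit
7 -> hit
4 -> hit
7 -> hit
5 -> hit
7 -> hit
4 -> hit
8 -> fault, evict 5, frames [7, 4, 8]
Page faults: 4.

4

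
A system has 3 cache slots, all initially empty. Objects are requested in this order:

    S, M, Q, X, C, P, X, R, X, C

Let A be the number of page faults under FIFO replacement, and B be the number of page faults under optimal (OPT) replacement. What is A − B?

Under FIFO: F F F F F F . F F F → 9 faults.
Under OPT: F F F F F F . F . . → 7 faults.
A − B = 9 − 7 = 2.

2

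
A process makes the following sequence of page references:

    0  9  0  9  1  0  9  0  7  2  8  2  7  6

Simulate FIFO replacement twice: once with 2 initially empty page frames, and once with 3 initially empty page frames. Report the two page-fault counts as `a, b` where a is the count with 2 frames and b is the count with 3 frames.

2 frames: F F . . F F F . F F F . F F → 10 faults.
3 frames: F F . . F . . . F F F . . F → 7 faults.
7 < 10: adding a frame reduced faults, as is typical.

10, 7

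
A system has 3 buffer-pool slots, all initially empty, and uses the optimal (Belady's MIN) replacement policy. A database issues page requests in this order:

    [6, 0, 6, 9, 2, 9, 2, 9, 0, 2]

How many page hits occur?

6 → fault, frames {6}
0 → fault, frames {6,0}
6 → hit
9 → fault, frames {6,0,9}
2 → fault, evict 6, frames {0,9,2}
9 → hit
2 → hit
9 → hit
0 → hit
2 → hit
Hits: 6.

6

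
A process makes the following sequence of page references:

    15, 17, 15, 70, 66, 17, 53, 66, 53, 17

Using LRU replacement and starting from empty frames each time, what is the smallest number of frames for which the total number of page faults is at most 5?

f=1: 10 faults
f=2: 8 faults
f=3: 6 faults
f=4: 5 faults
f=5: 5 faults
Smallest f with faults ≤ 5 is 4.

4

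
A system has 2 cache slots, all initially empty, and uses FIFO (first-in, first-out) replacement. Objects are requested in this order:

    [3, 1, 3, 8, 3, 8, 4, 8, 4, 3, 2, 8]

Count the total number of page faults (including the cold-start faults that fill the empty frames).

9

3 → miss, frames (3)
1 → miss, frames (3 1)
3 → hit
8 → miss, evict 3, frames (1 8)
3 → miss, evict 1, frames (8 3)
8 → hit
4 → miss, evict 8, frames (3 4)
8 → miss, evict 3, frames (4 8)
4 → hit
3 → miss, evict 4, frames (8 3)
2 → miss, evict 8, frames (3 2)
8 → miss, evict 3, frames (2 8)
Page faults: 9.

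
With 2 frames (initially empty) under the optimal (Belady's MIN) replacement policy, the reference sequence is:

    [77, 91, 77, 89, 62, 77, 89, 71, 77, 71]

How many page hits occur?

77 → fault, frames (77)
91 → fault, frames (77 91)
77 → hit
89 → fault, evict 91, frames (77 89)
62 → fault, evict 89, frames (77 62)
77 → hit
89 → fault, evict 62, frames (77 89)
71 → fault, evict 89, frames (77 71)
77 → hit
71 → hit
Hits: 4.

4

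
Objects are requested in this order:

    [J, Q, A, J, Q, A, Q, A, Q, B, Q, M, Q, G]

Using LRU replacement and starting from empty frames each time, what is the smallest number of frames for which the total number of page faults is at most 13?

2

f=1: 14 faults
f=2: 9 faults
f=3: 6 faults
f=4: 6 faults
f=5: 6 faults
f=6: 6 faults
Smallest f with faults ≤ 13 is 2.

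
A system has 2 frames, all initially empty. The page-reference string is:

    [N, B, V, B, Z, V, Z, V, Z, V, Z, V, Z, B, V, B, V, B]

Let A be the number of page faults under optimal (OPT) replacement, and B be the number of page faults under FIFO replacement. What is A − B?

-1

Under OPT: F F F . F . . . . . . . . F . . . . → 5 faults.
Under FIFO: F F F . F . . . . . . . . F F . . . → 6 faults.
A − B = 5 − 6 = -1.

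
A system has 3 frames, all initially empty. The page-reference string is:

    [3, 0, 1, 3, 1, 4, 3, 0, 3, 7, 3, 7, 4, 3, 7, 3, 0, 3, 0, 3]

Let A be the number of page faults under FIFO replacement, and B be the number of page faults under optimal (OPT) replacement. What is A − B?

Under FIFO: F F F . . F F F . F . . F F . . F . . . → 10 faults.
Under OPT: F F F . . F . . . F . . . . . . F . . . → 6 faults.
A − B = 10 − 6 = 4.

4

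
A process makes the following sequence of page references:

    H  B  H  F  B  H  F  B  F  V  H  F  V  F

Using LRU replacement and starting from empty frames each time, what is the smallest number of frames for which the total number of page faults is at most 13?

f=1: 14 faults
f=2: 11 faults
f=3: 5 faults
f=4: 4 faults
Smallest f with faults ≤ 13 is 2.

2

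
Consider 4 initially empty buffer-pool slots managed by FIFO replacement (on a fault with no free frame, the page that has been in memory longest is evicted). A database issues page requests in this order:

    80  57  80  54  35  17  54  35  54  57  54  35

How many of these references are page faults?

80: fault, frames [80]
57: fault, frames [80, 57]
80: hit
54: fault, frames [80, 57, 54]
35: fault, frames [80, 57, 54, 35]
17: fault, evict 80, frames [57, 54, 35, 17]
54: hit
35: hit
54: hit
57: hit
54: hit
35: hit
Page faults: 5.

5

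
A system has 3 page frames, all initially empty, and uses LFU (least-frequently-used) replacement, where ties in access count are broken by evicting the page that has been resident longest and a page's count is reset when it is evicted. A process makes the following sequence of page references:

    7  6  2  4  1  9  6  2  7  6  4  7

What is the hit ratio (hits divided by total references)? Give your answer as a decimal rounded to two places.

0.17

7: fault, frames {7}
6: fault, frames {7,6}
2: fault, frames {7,6,2}
4: fault, evict 7, frames {6,2,4}
1: fault, evict 6, frames {2,4,1}
9: fault, evict 2, frames {4,1,9}
6: fault, evict 4, frames {1,9,6}
2: fault, evict 1, frames {9,6,2}
7: fault, evict 9, frames {6,2,7}
6: hit
4: fault, evict 2, frames {6,7,4}
7: hit
Hits: 2 of 12 references → 2/12 = 0.1667.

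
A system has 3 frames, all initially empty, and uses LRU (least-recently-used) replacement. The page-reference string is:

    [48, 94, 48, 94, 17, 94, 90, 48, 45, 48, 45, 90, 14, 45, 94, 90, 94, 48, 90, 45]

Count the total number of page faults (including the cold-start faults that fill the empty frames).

48 -> fault, frames {48}
94 -> fault, frames {48,94}
48 -> hit
94 -> hit
17 -> fault, frames {48,94,17}
94 -> hit
90 -> fault, evict 48, frames {17,94,90}
48 -> fault, evict 17, frames {94,90,48}
45 -> fault, evict 94, frames {90,48,45}
48 -> hit
45 -> hit
90 -> hit
14 -> fault, evict 48, frames {45,90,14}
45 -> hit
94 -> fault, evict 90, frames {14,45,94}
90 -> fault, evict 14, frames {45,94,90}
94 -> hit
48 -> fault, evict 45, frames {90,94,48}
90 -> hit
45 -> fault, evict 94, frames {48,90,45}
Page faults: 11.

11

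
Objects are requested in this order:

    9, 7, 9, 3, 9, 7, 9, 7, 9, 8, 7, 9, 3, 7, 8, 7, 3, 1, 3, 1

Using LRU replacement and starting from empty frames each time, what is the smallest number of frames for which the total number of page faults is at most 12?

f=1: 20 faults
f=2: 12 faults
f=3: 7 faults
f=4: 5 faults
f=5: 5 faults
Smallest f with faults ≤ 12 is 2.

2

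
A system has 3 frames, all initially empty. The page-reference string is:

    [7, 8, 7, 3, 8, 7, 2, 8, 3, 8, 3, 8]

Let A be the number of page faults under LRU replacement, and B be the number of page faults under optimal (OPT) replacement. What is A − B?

1

Under LRU: F F . F . . F . F . . . → 5 faults.
Under OPT: F F . F . . F . . . . . → 4 faults.
A − B = 5 − 4 = 1.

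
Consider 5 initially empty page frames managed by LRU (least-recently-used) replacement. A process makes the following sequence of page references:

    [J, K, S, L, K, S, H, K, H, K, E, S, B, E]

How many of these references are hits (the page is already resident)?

J → fault, frames (J)
K → fault, frames (J K)
S → fault, frames (J K S)
L → fault, frames (J K S L)
K → hit
S → hit
H → fault, frames (J L K S H)
K → hit
H → hit
K → hit
E → fault, evict J, frames (L S H K E)
S → hit
B → fault, evict L, frames (H K E S B)
E → hit
Hits: 7.

7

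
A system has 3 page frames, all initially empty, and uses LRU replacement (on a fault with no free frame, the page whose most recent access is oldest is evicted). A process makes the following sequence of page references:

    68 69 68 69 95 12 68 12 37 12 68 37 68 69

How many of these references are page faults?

68 -> fault, frames [68]
69 -> fault, frames [68, 69]
68 -> hit
69 -> hit
95 -> fault, frames [68, 69, 95]
12 -> fault, evict 68, frames [69, 95, 12]
68 -> fault, evict 69, frames [95, 12, 68]
12 -> hit
37 -> fault, evict 95, frames [68, 12, 37]
12 -> hit
68 -> hit
37 -> hit
68 -> hit
69 -> fault, evict 12, frames [37, 68, 69]
Page faults: 7.

7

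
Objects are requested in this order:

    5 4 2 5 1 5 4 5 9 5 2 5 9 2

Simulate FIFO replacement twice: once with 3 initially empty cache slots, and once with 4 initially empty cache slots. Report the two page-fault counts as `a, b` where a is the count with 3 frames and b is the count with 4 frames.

9, 6

3 frames: F F F . F F F . F . F F . . → 9 faults.
4 frames: F F F . F . . . F F . . . . → 6 faults.
6 < 9: adding a frame reduced faults, as is typical.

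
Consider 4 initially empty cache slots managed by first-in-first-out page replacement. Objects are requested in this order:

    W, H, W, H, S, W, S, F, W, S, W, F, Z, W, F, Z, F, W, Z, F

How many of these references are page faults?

6

W → fault, frames (W)
H → fault, frames (W H)
W → hit
H → hit
S → fault, frames (W H S)
W → hit
S → hit
F → fault, frames (W H S F)
W → hit
S → hit
W → hit
F → hit
Z → fault, evict W, frames (H S F Z)
W → fault, evict H, frames (S F Z W)
F → hit
Z → hit
F → hit
W → hit
Z → hit
F → hit
Page faults: 6.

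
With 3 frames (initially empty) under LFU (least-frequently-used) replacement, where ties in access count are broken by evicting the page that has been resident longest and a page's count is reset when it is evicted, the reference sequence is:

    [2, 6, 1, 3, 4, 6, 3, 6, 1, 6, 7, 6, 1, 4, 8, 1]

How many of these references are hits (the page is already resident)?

4

2 -> fault, frames {2}
6 -> fault, frames {2,6}
1 -> fault, frames {2,6,1}
3 -> fault, evict 2, frames {6,1,3}
4 -> fault, evict 6, frames {1,3,4}
6 -> fault, evict 1, frames {3,4,6}
3 -> hit
6 -> hit
1 -> fault, evict 4, frames {3,6,1}
6 -> hit
7 -> fault, evict 1, frames {3,6,7}
6 -> hit
1 -> fault, evict 7, frames {3,6,1}
4 -> fault, evict 1, frames {3,6,4}
8 -> fault, evict 4, frames {3,6,8}
1 -> fault, evict 8, frames {3,6,1}
Hits: 4.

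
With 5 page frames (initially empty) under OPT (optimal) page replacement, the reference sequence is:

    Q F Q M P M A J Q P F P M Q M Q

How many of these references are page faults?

6

Q -> miss, frames {Q}
F -> miss, frames {Q,F}
Q -> hit
M -> miss, frames {Q,F,M}
P -> miss, frames {Q,F,M,P}
M -> hit
A -> miss, frames {Q,F,M,P,A}
J -> miss, evict A, frames {Q,F,M,P,J}
Q -> hit
P -> hit
F -> hit
P -> hit
M -> hit
Q -> hit
M -> hit
Q -> hit
Page faults: 6.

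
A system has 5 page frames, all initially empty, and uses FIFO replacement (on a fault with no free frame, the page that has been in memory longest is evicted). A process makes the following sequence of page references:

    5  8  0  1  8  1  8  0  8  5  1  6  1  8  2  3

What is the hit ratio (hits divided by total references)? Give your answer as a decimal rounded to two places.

5 → fault, frames [5]
8 → fault, frames [5, 8]
0 → fault, frames [5, 8, 0]
1 → fault, frames [5, 8, 0, 1]
8 → hit
1 → hit
8 → hit
0 → hit
8 → hit
5 → hit
1 → hit
6 → fault, frames [5, 8, 0, 1, 6]
1 → hit
8 → hit
2 → fault, evict 5, frames [8, 0, 1, 6, 2]
3 → fault, evict 8, frames [0, 1, 6, 2, 3]
Hits: 9 of 16 references → 9/16 = 0.5625.

0.56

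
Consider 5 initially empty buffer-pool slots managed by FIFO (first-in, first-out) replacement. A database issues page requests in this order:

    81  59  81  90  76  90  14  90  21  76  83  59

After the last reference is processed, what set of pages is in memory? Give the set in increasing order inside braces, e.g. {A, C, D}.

{14, 21, 59, 76, 83}

81 → fault, frames {81}
59 → fault, frames {81,59}
81 → hit
90 → fault, frames {81,59,90}
76 → fault, frames {81,59,90,76}
90 → hit
14 → fault, frames {81,59,90,76,14}
90 → hit
21 → fault, evict 81, frames {59,90,76,14,21}
76 → hit
83 → fault, evict 59, frames {90,76,14,21,83}
59 → fault, evict 90, frames {76,14,21,83,59}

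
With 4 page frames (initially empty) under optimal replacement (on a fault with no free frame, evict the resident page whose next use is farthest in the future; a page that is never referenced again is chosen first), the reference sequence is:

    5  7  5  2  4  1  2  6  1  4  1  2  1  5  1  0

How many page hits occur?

8

5: miss, frames (5)
7: miss, frames (5 7)
5: hit
2: miss, frames (5 7 2)
4: miss, frames (5 7 2 4)
1: miss, evict 7, frames (5 2 4 1)
2: hit
6: miss, evict 5, frames (2 4 1 6)
1: hit
4: hit
1: hit
2: hit
1: hit
5: miss, evict 6, frames (2 4 1 5)
1: hit
0: miss, evict 5, frames (2 4 1 0)
Hits: 8.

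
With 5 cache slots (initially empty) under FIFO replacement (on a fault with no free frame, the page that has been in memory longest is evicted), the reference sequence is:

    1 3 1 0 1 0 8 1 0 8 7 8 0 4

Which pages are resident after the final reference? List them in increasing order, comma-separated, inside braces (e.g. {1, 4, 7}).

1 → miss, frames {1}
3 → miss, frames {1,3}
1 → hit
0 → miss, frames {1,3,0}
1 → hit
0 → hit
8 → miss, frames {1,3,0,8}
1 → hit
0 → hit
8 → hit
7 → miss, frames {1,3,0,8,7}
8 → hit
0 → hit
4 → miss, evict 1, frames {3,0,8,7,4}

{0, 3, 4, 7, 8}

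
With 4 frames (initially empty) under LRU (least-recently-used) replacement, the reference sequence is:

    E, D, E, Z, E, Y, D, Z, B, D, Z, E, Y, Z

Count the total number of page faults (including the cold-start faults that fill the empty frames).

E: fault, frames [E]
D: fault, frames [E, D]
E: hit
Z: fault, frames [D, E, Z]
E: hit
Y: fault, frames [D, Z, E, Y]
D: hit
Z: hit
B: fault, evict E, frames [Y, D, Z, B]
D: hit
Z: hit
E: fault, evict Y, frames [B, D, Z, E]
Y: fault, evict B, frames [D, Z, E, Y]
Z: hit
Page faults: 7.

7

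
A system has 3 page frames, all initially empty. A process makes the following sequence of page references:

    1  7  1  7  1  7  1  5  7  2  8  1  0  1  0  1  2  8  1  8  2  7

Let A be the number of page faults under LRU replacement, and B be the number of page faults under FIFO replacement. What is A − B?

Under LRU: F F . . . . . F . F F F F . . . F F . . . F → 10 faults.
Under FIFO: F F . . . . . F . F F F F . . . F F F . . F → 11 faults.
A − B = 10 − 11 = -1.

-1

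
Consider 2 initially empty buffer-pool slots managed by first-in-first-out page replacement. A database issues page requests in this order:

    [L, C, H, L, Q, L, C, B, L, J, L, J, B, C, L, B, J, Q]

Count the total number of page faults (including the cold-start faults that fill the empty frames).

15

L -> miss, frames {L}
C -> miss, frames {L,C}
H -> miss, evict L, frames {C,H}
L -> miss, evict C, frames {H,L}
Q -> miss, evict H, frames {L,Q}
L -> hit
C -> miss, evict L, frames {Q,C}
B -> miss, evict Q, frames {C,B}
L -> miss, evict C, frames {B,L}
J -> miss, evict B, frames {L,J}
L -> hit
J -> hit
B -> miss, evict L, frames {J,B}
C -> miss, evict J, frames {B,C}
L -> miss, evict B, frames {C,L}
B -> miss, evict C, frames {L,B}
J -> miss, evict L, frames {B,J}
Q -> miss, evict B, frames {J,Q}
Page faults: 15.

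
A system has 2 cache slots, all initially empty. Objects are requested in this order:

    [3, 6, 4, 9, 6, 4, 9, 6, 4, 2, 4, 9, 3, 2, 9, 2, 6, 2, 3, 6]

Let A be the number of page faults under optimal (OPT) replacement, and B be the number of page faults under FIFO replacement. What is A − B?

-6

Under OPT: F F F F . F . F . F . F F . F . F . F . → 12 faults.
Under FIFO: F F F F F F F F F F . F F F F . F F F F → 18 faults.
A − B = 12 − 18 = -6.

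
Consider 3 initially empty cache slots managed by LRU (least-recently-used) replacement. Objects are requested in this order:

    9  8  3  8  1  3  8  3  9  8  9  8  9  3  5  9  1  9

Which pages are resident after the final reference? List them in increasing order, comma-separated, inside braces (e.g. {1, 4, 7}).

9: fault, frames (9)
8: fault, frames (9 8)
3: fault, frames (9 8 3)
8: hit
1: fault, evict 9, frames (3 8 1)
3: hit
8: hit
3: hit
9: fault, evict 1, frames (8 3 9)
8: hit
9: hit
8: hit
9: hit
3: hit
5: fault, evict 8, frames (9 3 5)
9: hit
1: fault, evict 3, frames (5 9 1)
9: hit

{1, 5, 9}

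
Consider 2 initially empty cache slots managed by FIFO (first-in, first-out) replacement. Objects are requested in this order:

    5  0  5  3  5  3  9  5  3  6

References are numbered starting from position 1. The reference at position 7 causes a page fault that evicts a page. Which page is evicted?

3

pos 1: 5 → miss, frames {5}
pos 2: 0 → miss, frames {5,0}
pos 3: 5 → hit
pos 4: 3 → miss, evict 5, frames {0,3}
pos 5: 5 → miss, evict 0, frames {3,5}
pos 6: 3 → hit
pos 7: 9 → miss, evict 3, frames {5,9}
At position 7, page 3 is evicted.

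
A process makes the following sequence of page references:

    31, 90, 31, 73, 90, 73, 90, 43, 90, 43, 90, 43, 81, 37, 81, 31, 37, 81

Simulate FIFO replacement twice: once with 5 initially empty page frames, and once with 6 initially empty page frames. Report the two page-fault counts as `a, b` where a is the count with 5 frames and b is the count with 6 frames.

7, 6

5 frames: F F . F . . . F . . . . F F . F . . → 7 faults.
6 frames: F F . F . . . F . . . . F F . . . . → 6 faults.
6 < 7: adding a frame reduced faults, as is typical.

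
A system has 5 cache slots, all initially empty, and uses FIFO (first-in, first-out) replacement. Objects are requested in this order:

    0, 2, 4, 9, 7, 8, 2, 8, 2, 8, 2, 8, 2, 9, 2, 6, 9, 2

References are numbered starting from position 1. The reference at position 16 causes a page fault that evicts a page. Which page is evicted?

pos 1: 0 -> fault, frames [0]
pos 2: 2 -> fault, frames [0, 2]
pos 3: 4 -> fault, frames [0, 2, 4]
pos 4: 9 -> fault, frames [0, 2, 4, 9]
pos 5: 7 -> fault, frames [0, 2, 4, 9, 7]
pos 6: 8 -> fault, evict 0, frames [2, 4, 9, 7, 8]
pos 7: 2 -> hit
pos 8: 8 -> hit
pos 9: 2 -> hit
pos 10: 8 -> hit
pos 11: 2 -> hit
pos 12: 8 -> hit
pos 13: 2 -> hit
pos 14: 9 -> hit
pos 15: 2 -> hit
pos 16: 6 -> fault, evict 2, frames [4, 9, 7, 8, 6]
At position 16, page 2 is evicted.

2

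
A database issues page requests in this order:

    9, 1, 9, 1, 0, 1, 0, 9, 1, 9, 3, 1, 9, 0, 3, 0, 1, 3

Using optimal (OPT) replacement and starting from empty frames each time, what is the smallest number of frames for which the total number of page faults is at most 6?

3

f=1: 18 faults
f=2: 8 faults
f=3: 5 faults
f=4: 4 faults
Smallest f with faults ≤ 6 is 3.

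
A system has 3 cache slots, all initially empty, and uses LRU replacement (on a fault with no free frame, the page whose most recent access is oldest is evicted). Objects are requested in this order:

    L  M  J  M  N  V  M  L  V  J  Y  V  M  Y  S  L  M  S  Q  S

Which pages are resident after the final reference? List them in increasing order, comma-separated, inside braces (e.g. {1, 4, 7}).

L → miss, frames {L}
M → miss, frames {L,M}
J → miss, frames {L,M,J}
M → hit
N → miss, evict L, frames {J,M,N}
V → miss, evict J, frames {M,N,V}
M → hit
L → miss, evict N, frames {V,M,L}
V → hit
J → miss, evict M, frames {L,V,J}
Y → miss, evict L, frames {V,J,Y}
V → hit
M → miss, evict J, frames {Y,V,M}
Y → hit
S → miss, evict V, frames {M,Y,S}
L → miss, evict M, frames {Y,S,L}
M → miss, evict Y, frames {S,L,M}
S → hit
Q → miss, evict L, frames {M,S,Q}
S → hit

{M, Q, S}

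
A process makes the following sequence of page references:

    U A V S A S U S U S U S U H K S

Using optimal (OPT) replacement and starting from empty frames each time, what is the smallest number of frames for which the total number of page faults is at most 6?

3

f=1: 16 faults
f=2: 7 faults
f=3: 6 faults
f=4: 6 faults
f=5: 6 faults
f=6: 6 faults
Smallest f with faults ≤ 6 is 3.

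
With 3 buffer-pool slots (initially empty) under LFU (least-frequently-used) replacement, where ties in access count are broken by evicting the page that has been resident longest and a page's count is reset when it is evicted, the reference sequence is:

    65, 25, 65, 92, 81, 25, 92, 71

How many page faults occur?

65: fault, frames [65]
25: fault, frames [65, 25]
65: hit
92: fault, frames [65, 25, 92]
81: fault, evict 25, frames [65, 92, 81]
25: fault, evict 92, frames [65, 81, 25]
92: fault, evict 81, frames [65, 25, 92]
71: fault, evict 25, frames [65, 92, 71]
Page faults: 7.

7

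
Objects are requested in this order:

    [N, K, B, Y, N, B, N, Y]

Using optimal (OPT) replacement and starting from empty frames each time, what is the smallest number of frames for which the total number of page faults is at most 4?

f=1: 8 faults
f=2: 6 faults
f=3: 4 faults
f=4: 4 faults
Smallest f with faults ≤ 4 is 3.

3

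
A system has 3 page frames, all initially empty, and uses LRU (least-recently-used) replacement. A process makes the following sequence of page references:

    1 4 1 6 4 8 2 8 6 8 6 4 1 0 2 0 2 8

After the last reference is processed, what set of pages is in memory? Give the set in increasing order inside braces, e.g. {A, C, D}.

{0, 2, 8}

1: miss, frames [1]
4: miss, frames [1, 4]
1: hit
6: miss, frames [4, 1, 6]
4: hit
8: miss, evict 1, frames [6, 4, 8]
2: miss, evict 6, frames [4, 8, 2]
8: hit
6: miss, evict 4, frames [2, 8, 6]
8: hit
6: hit
4: miss, evict 2, frames [8, 6, 4]
1: miss, evict 8, frames [6, 4, 1]
0: miss, evict 6, frames [4, 1, 0]
2: miss, evict 4, frames [1, 0, 2]
0: hit
2: hit
8: miss, evict 1, frames [0, 2, 8]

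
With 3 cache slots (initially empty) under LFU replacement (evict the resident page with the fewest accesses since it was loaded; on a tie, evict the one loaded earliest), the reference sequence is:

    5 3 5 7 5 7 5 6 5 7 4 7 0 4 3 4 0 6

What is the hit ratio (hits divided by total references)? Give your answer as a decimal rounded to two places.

0.39

5 -> fault, frames {5}
3 -> fault, frames {5,3}
5 -> hit
7 -> fault, frames {5,3,7}
5 -> hit
7 -> hit
5 -> hit
6 -> fault, evict 3, frames {5,7,6}
5 -> hit
7 -> hit
4 -> fault, evict 6, frames {5,7,4}
7 -> hit
0 -> fault, evict 4, frames {5,7,0}
4 -> fault, evict 0, frames {5,7,4}
3 -> fault, evict 4, frames {5,7,3}
4 -> fault, evict 3, frames {5,7,4}
0 -> fault, evict 4, frames {5,7,0}
6 -> fault, evict 0, frames {5,7,6}
Hits: 7 of 18 references → 7/18 = 0.3889.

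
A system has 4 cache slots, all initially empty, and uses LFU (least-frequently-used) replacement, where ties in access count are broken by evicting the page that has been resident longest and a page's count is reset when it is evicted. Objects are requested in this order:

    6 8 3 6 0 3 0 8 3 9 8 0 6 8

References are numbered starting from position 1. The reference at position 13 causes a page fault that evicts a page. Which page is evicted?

9

pos 1: 6: fault, frames (6)
pos 2: 8: fault, frames (6 8)
pos 3: 3: fault, frames (6 8 3)
pos 4: 6: hit
pos 5: 0: fault, frames (6 8 3 0)
pos 6: 3: hit
pos 7: 0: hit
pos 8: 8: hit
pos 9: 3: hit
pos 10: 9: fault, evict 6, frames (8 3 0 9)
pos 11: 8: hit
pos 12: 0: hit
pos 13: 6: fault, evict 9, frames (8 3 0 6)
At position 13, page 9 is evicted.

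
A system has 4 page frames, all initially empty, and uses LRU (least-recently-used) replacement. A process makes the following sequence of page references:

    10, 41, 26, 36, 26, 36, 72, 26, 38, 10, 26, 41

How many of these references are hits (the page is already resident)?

4

10 → miss, frames {10}
41 → miss, frames {10,41}
26 → miss, frames {10,41,26}
36 → miss, frames {10,41,26,36}
26 → hit
36 → hit
72 → miss, evict 10, frames {41,26,36,72}
26 → hit
38 → miss, evict 41, frames {36,72,26,38}
10 → miss, evict 36, frames {72,26,38,10}
26 → hit
41 → miss, evict 72, frames {38,10,26,41}
Hits: 4.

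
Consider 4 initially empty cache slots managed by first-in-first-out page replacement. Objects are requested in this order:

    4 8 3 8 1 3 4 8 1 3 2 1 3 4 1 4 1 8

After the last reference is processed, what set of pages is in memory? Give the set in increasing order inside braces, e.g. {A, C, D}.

4 -> fault, frames [4]
8 -> fault, frames [4, 8]
3 -> fault, frames [4, 8, 3]
8 -> hit
1 -> fault, frames [4, 8, 3, 1]
3 -> hit
4 -> hit
8 -> hit
1 -> hit
3 -> hit
2 -> fault, evict 4, frames [8, 3, 1, 2]
1 -> hit
3 -> hit
4 -> fault, evict 8, frames [3, 1, 2, 4]
1 -> hit
4 -> hit
1 -> hit
8 -> fault, evict 3, frames [1, 2, 4, 8]

{1, 2, 4, 8}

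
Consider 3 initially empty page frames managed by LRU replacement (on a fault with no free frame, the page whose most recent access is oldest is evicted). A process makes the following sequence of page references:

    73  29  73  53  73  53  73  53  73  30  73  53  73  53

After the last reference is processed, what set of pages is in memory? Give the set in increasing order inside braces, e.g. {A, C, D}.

{30, 53, 73}

73 -> miss, frames (73)
29 -> miss, frames (73 29)
73 -> hit
53 -> miss, frames (29 73 53)
73 -> hit
53 -> hit
73 -> hit
53 -> hit
73 -> hit
30 -> miss, evict 29, frames (53 73 30)
73 -> hit
53 -> hit
73 -> hit
53 -> hit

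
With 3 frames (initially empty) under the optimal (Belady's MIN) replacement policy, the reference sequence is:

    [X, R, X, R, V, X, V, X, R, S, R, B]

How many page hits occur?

7

X -> miss, frames {X}
R -> miss, frames {X,R}
X -> hit
R -> hit
V -> miss, frames {X,R,V}
X -> hit
V -> hit
X -> hit
R -> hit
S -> miss, evict V, frames {X,R,S}
R -> hit
B -> miss, evict S, frames {X,R,B}
Hits: 7.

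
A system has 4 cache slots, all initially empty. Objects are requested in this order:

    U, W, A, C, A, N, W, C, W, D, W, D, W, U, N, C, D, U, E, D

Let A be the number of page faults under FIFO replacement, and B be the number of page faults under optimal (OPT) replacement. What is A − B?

3

Under FIFO: F F F F . F . . . F F . . F . F . . F F → 11 faults.
Under OPT: F F F F . F . . . F . . . . . F . . F . → 8 faults.
A − B = 11 − 8 = 3.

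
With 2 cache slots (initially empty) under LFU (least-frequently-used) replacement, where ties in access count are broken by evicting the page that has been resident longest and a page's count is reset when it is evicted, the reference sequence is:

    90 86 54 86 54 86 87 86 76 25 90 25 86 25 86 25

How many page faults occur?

8

90 -> fault, frames [90]
86 -> fault, frames [90, 86]
54 -> fault, evict 90, frames [86, 54]
86 -> hit
54 -> hit
86 -> hit
87 -> fault, evict 54, frames [86, 87]
86 -> hit
76 -> fault, evict 87, frames [86, 76]
25 -> fault, evict 76, frames [86, 25]
90 -> fault, evict 25, frames [86, 90]
25 -> fault, evict 90, frames [86, 25]
86 -> hit
25 -> hit
86 -> hit
25 -> hit
Page faults: 8.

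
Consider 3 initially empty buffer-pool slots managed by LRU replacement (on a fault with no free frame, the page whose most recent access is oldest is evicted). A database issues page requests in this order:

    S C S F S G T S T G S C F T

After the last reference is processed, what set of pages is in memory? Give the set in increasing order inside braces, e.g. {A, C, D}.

S -> fault, frames (S)
C -> fault, frames (S C)
S -> hit
F -> fault, frames (C S F)
S -> hit
G -> fault, evict C, frames (F S G)
T -> fault, evict F, frames (S G T)
S -> hit
T -> hit
G -> hit
S -> hit
C -> fault, evict T, frames (G S C)
F -> fault, evict G, frames (S C F)
T -> fault, evict S, frames (C F T)

{C, F, T}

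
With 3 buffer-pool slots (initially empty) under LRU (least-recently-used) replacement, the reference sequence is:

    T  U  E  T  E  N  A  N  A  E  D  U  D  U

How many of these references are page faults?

7

T -> miss, frames {T}
U -> miss, frames {T,U}
E -> miss, frames {T,U,E}
T -> hit
E -> hit
N -> miss, evict U, frames {T,E,N}
A -> miss, evict T, frames {E,N,A}
N -> hit
A -> hit
E -> hit
D -> miss, evict N, frames {A,E,D}
U -> miss, evict A, frames {E,D,U}
D -> hit
U -> hit
Page faults: 7.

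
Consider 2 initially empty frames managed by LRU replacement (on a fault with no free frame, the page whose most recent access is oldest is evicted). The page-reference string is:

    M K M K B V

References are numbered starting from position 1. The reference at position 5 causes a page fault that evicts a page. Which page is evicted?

pos 1: M → miss, frames [M]
pos 2: K → miss, frames [M, K]
pos 3: M → hit
pos 4: K → hit
pos 5: B → miss, evict M, frames [K, B]
At position 5, page M is evicted.

M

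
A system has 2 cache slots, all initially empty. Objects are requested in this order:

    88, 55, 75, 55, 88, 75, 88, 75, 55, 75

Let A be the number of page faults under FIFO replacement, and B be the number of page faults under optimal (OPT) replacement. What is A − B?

1

Under FIFO: F F F . F . . . F F → 6 faults.
Under OPT: F F F . F . . . F . → 5 faults.
A − B = 6 − 5 = 1.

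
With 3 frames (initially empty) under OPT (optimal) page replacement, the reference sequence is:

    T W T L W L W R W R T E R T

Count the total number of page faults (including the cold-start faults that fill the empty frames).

5

T → fault, frames (T)
W → fault, frames (T W)
T → hit
L → fault, frames (T W L)
W → hit
L → hit
W → hit
R → fault, evict L, frames (T W R)
W → hit
R → hit
T → hit
E → fault, evict W, frames (T R E)
R → hit
T → hit
Page faults: 5.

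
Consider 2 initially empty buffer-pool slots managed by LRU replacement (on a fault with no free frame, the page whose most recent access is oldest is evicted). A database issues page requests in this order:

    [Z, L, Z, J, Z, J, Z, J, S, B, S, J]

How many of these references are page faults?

6

Z -> fault, frames {Z}
L -> fault, frames {Z,L}
Z -> hit
J -> fault, evict L, frames {Z,J}
Z -> hit
J -> hit
Z -> hit
J -> hit
S -> fault, evict Z, frames {J,S}
B -> fault, evict J, frames {S,B}
S -> hit
J -> fault, evict B, frames {S,J}
Page faults: 6.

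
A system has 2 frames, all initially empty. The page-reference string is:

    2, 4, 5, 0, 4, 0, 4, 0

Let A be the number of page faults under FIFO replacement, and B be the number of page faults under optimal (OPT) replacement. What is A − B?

Under FIFO: F F F F F . . . → 5 faults.
Under OPT: F F F F . . . . → 4 faults.
A − B = 5 − 4 = 1.

1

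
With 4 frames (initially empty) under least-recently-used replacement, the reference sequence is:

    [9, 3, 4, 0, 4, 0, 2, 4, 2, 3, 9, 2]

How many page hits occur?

6

9: fault, frames (9)
3: fault, frames (9 3)
4: fault, frames (9 3 4)
0: fault, frames (9 3 4 0)
4: hit
0: hit
2: fault, evict 9, frames (3 4 0 2)
4: hit
2: hit
3: hit
9: fault, evict 0, frames (4 2 3 9)
2: hit
Hits: 6.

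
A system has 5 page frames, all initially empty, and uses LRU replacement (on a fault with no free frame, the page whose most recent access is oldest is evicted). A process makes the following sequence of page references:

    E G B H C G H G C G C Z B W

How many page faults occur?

7

E → fault, frames (E)
G → fault, frames (E G)
B → fault, frames (E G B)
H → fault, frames (E G B H)
C → fault, frames (E G B H C)
G → hit
H → hit
G → hit
C → hit
G → hit
C → hit
Z → fault, evict E, frames (B H G C Z)
B → hit
W → fault, evict H, frames (G C Z B W)
Page faults: 7.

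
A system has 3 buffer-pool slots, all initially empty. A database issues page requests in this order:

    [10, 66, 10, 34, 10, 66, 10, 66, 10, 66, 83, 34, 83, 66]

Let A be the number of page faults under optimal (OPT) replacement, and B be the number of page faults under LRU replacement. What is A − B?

Under OPT: F F . F . . . . . . F . . . → 4 faults.
Under LRU: F F . F . . . . . . F F . . → 5 faults.
A − B = 4 − 5 = -1.

-1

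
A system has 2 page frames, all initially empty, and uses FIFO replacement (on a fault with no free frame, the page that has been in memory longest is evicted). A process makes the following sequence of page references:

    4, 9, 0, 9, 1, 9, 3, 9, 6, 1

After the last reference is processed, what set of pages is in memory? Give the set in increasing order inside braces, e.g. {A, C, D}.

4 → miss, frames (4)
9 → miss, frames (4 9)
0 → miss, evict 4, frames (9 0)
9 → hit
1 → miss, evict 9, frames (0 1)
9 → miss, evict 0, frames (1 9)
3 → miss, evict 1, frames (9 3)
9 → hit
6 → miss, evict 9, frames (3 6)
1 → miss, evict 3, frames (6 1)

{1, 6}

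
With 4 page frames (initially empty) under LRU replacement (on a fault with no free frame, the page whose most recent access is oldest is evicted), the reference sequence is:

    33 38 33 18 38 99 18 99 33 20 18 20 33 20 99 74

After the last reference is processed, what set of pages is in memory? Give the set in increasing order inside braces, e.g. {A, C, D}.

{20, 33, 74, 99}

33 → fault, frames [33]
38 → fault, frames [33, 38]
33 → hit
18 → fault, frames [38, 33, 18]
38 → hit
99 → fault, frames [33, 18, 38, 99]
18 → hit
99 → hit
33 → hit
20 → fault, evict 38, frames [18, 99, 33, 20]
18 → hit
20 → hit
33 → hit
20 → hit
99 → hit
74 → fault, evict 18, frames [33, 20, 99, 74]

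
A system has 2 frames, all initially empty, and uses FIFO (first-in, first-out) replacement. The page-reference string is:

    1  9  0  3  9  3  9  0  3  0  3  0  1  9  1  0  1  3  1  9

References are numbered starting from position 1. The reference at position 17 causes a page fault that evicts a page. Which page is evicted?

pos 1: 1: fault, frames {1}
pos 2: 9: fault, frames {1,9}
pos 3: 0: fault, evict 1, frames {9,0}
pos 4: 3: fault, evict 9, frames {0,3}
pos 5: 9: fault, evict 0, frames {3,9}
pos 6: 3: hit
pos 7: 9: hit
pos 8: 0: fault, evict 3, frames {9,0}
pos 9: 3: fault, evict 9, frames {0,3}
pos 10: 0: hit
pos 11: 3: hit
pos 12: 0: hit
pos 13: 1: fault, evict 0, frames {3,1}
pos 14: 9: fault, evict 3, frames {1,9}
pos 15: 1: hit
pos 16: 0: fault, evict 1, frames {9,0}
pos 17: 1: fault, evict 9, frames {0,1}
At position 17, page 9 is evicted.

9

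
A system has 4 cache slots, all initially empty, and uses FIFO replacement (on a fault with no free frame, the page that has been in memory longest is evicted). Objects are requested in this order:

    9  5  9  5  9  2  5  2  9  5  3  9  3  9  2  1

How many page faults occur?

5

9 -> miss, frames [9]
5 -> miss, frames [9, 5]
9 -> hit
5 -> hit
9 -> hit
2 -> miss, frames [9, 5, 2]
5 -> hit
2 -> hit
9 -> hit
5 -> hit
3 -> miss, frames [9, 5, 2, 3]
9 -> hit
3 -> hit
9 -> hit
2 -> hit
1 -> miss, evict 9, frames [5, 2, 3, 1]
Page faults: 5.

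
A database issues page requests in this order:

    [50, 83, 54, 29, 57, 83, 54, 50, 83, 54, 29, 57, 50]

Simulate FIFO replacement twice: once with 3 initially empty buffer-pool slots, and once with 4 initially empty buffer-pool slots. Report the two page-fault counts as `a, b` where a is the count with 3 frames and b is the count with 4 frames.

10, 11

3 frames: F F F F F F F F . . F F . → 10 faults.
4 frames: F F F F F . . F F F F F F → 11 faults.
11 > 10: adding a frame increased faults — Belady's anomaly.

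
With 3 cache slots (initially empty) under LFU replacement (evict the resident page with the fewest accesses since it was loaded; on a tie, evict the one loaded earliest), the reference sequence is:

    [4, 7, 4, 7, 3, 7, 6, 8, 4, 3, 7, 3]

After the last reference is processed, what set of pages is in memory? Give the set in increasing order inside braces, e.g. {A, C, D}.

4: miss, frames {4}
7: miss, frames {4,7}
4: hit
7: hit
3: miss, frames {4,7,3}
7: hit
6: miss, evict 3, frames {4,7,6}
8: miss, evict 6, frames {4,7,8}
4: hit
3: miss, evict 8, frames {4,7,3}
7: hit
3: hit

{3, 4, 7}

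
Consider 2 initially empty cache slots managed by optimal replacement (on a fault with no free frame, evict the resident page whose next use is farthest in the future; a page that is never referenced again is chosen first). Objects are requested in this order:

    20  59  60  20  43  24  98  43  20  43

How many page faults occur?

7

20 -> fault, frames (20)
59 -> fault, frames (20 59)
60 -> fault, evict 59, frames (20 60)
20 -> hit
43 -> fault, evict 60, frames (20 43)
24 -> fault, evict 20, frames (43 24)
98 -> fault, evict 24, frames (43 98)
43 -> hit
20 -> fault, evict 98, frames (43 20)
43 -> hit
Page faults: 7.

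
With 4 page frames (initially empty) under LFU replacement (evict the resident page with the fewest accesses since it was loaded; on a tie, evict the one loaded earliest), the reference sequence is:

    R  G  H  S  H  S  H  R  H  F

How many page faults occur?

R → miss, frames [R]
G → miss, frames [R, G]
H → miss, frames [R, G, H]
S → miss, frames [R, G, H, S]
H → hit
S → hit
H → hit
R → hit
H → hit
F → miss, evict G, frames [R, H, S, F]
Page faults: 5.

5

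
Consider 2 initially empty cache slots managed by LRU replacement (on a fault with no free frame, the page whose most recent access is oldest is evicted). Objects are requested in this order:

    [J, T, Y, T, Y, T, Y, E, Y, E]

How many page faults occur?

J → miss, frames {J}
T → miss, frames {J,T}
Y → miss, evict J, frames {T,Y}
T → hit
Y → hit
T → hit
Y → hit
E → miss, evict T, frames {Y,E}
Y → hit
E → hit
Page faults: 4.

4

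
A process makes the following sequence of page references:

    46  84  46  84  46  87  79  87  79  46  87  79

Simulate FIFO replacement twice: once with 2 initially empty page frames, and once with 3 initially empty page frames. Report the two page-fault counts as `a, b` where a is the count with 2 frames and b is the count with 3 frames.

2 frames: F F . . . F F . . F F F → 7 faults.
3 frames: F F . . . F F . . F . . → 5 faults.
5 < 7: adding a frame reduced faults, as is typical.

7, 5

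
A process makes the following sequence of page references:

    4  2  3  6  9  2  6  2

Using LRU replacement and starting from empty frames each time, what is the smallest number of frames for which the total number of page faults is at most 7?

2

f=1: 8 faults
f=2: 7 faults
f=3: 6 faults
f=4: 5 faults
f=5: 5 faults
Smallest f with faults ≤ 7 is 2.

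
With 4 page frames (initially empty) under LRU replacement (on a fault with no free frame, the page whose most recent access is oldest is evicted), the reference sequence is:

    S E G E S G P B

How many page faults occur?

5

S → fault, frames {S}
E → fault, frames {S,E}
G → fault, frames {S,E,G}
E → hit
S → hit
G → hit
P → fault, frames {E,S,G,P}
B → fault, evict E, frames {S,G,P,B}
Page faults: 5.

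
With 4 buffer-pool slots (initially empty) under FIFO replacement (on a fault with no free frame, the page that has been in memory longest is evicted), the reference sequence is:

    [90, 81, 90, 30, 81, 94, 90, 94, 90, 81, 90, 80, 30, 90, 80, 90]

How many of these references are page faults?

90 -> miss, frames [90]
81 -> miss, frames [90, 81]
90 -> hit
30 -> miss, frames [90, 81, 30]
81 -> hit
94 -> miss, frames [90, 81, 30, 94]
90 -> hit
94 -> hit
90 -> hit
81 -> hit
90 -> hit
80 -> miss, evict 90, frames [81, 30, 94, 80]
30 -> hit
90 -> miss, evict 81, frames [30, 94, 80, 90]
80 -> hit
90 -> hit
Page faults: 6.

6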